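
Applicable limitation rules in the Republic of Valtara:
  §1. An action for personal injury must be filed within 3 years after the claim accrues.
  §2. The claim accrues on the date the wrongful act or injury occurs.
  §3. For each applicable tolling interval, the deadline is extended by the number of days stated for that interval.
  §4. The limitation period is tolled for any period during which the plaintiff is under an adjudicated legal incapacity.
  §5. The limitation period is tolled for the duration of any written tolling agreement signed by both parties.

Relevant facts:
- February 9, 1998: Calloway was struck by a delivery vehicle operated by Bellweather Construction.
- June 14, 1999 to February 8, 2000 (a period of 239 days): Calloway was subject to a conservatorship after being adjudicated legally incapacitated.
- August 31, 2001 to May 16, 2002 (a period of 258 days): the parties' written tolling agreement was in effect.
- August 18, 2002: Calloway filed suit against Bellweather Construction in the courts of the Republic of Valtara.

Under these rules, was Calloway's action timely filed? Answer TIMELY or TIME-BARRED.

TIME-BARRED

The limitation period began to run on February 9, 1998.
The untolled deadline — 3 years after February 9, 1998 — is February 9, 2001.
The plaintiff's legal incapacity from June 14, 1999 to February 8, 2000 tolled the period for 239 days, extending the deadline to October 6, 2001.
The written tolling agreement from August 31, 2001 to May 16, 2002 tolled the period for 258 days, extending the deadline to June 21, 2002.
Filing on August 18, 2002 missed the June 21, 2002 deadline — the action is time-barred.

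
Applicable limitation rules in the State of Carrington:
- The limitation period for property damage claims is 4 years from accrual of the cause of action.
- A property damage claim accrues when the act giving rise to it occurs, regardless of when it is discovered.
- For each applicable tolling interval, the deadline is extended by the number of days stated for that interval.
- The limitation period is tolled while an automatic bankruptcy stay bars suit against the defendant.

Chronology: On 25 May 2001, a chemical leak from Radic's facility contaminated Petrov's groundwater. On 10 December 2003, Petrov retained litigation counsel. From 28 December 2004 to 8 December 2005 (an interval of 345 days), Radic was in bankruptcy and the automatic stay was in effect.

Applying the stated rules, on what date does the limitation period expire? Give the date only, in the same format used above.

The cause of action accrued on 25 May 2001, the date of the act.
4 years from 25 May 2001 is 25 May 2005.
The automatic bankruptcy stay from 28 December 2004 to 8 December 2005 tolled the period for 345 days, extending the deadline to 5 May 2006.
The other events in the timeline have no effect on the limitation period under the stated rules.

5 May 2006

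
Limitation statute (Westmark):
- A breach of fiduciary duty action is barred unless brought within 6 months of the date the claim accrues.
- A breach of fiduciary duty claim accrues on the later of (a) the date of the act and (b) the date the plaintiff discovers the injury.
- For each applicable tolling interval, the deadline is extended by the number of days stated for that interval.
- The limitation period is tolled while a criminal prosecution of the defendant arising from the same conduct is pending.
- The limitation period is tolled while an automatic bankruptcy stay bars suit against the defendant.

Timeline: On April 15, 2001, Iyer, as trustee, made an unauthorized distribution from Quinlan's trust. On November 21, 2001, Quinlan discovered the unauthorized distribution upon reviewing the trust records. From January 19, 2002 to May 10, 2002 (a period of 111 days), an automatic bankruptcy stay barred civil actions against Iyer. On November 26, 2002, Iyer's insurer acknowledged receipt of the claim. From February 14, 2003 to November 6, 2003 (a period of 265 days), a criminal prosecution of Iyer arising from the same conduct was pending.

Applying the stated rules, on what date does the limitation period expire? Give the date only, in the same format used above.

Because discovery on November 21, 2001 post-dates the April 15, 2001 act, accrual under the later-of rule falls on November 21, 2001.
Adding the 6 months base period to November 21, 2001 gives a deadline of May 21, 2002, before any tolling.
The automatic bankruptcy stay from January 19, 2002 to May 10, 2002 tolled the period for 111 days, extending the deadline to September 9, 2002.
By the time the pending criminal prosecution began on February 14, 2003, the limitation period had already expired on September 9, 2002; that interval cannot revive it.
The other events in the timeline have no effect on the limitation period under the stated rules.

September 9, 2002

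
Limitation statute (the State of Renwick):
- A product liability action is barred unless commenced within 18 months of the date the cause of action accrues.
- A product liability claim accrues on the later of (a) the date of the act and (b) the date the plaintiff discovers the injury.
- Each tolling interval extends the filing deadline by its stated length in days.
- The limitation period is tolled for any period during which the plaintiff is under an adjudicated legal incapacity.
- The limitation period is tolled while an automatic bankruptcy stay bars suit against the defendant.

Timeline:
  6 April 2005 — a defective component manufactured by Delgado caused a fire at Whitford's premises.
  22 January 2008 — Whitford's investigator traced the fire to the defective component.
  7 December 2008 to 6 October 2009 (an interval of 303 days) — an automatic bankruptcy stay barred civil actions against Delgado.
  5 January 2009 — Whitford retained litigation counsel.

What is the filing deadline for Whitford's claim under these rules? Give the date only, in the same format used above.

Because discovery on 22 January 2008 post-dates the 6 April 2005 act, accrual under the later-of rule falls on 22 January 2008.
The untolled deadline — 18 months after 22 January 2008 — is 22 July 2009.
The period was tolled for 303 days by the automatic bankruptcy stay (7 December 2008 to 6 October 2009), pushing the deadline to 21 May 2010.
None of the other events listed affects the running of the period under the stated rules.

21 May 2010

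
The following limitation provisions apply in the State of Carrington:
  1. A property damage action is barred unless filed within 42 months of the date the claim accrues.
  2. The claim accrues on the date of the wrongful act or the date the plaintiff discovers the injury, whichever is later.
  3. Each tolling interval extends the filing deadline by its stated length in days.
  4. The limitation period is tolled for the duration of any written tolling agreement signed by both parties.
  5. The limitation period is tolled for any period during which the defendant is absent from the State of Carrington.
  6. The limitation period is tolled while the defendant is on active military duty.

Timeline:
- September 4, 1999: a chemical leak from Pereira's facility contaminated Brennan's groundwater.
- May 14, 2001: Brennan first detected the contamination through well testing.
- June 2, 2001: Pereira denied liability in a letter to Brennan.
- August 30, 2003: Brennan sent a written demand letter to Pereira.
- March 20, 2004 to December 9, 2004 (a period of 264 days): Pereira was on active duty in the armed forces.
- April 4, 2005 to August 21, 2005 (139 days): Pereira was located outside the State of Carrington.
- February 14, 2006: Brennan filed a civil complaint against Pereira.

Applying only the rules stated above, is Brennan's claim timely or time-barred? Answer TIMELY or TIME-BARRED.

The claim accrued on May 14, 2001 — the later of the September 4, 1999 act and the May 14, 2001 discovery.
The untolled deadline — 42 months after May 14, 2001 — is November 14, 2004.
The defendant's active military service from March 20, 2004 to December 9, 2004 tolled the period for 264 days, extending the deadline to August 5, 2005.
The period was tolled for 139 days by the defendant's absence from the jurisdiction (April 4, 2005 to August 21, 2005), pushing the deadline to December 22, 2005.
None of the other events listed affects the running of the period under the stated rules.
Brennan filed on February 14, 2006, after the December 22, 2005 deadline, so the action is time-barred.

TIME-BARRED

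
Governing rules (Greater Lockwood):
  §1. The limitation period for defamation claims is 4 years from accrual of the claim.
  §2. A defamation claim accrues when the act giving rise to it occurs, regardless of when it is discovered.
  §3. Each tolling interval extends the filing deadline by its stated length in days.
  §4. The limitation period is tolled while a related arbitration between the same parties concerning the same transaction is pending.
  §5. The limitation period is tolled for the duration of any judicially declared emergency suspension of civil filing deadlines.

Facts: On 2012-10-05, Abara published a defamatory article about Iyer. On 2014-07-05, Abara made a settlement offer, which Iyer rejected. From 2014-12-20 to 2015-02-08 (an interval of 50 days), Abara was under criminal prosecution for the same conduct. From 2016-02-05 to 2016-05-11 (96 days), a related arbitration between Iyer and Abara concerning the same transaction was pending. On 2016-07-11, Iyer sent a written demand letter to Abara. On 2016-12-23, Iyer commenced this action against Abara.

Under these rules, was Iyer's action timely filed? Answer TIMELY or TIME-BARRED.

The claim accrued on 2012-10-05, when the wrongful act occurred.
Adding the 4 years base period to 2012-10-05 gives a deadline of 2016-10-05, before any tolling.
Because the pending related arbitration ran from 2016-02-05 to 2016-05-11, the deadline is extended by 96 days to 2017-01-09.
No stated provision tolls the period for a criminal prosecution, so the interval from 2014-12-20 to 2015-02-08 has no effect on the deadline.
The other events in the timeline have no effect on the limitation period under the stated rules.
Filing on 2016-12-23 beat the 2017-01-09 deadline — the action is timely.

TIMELY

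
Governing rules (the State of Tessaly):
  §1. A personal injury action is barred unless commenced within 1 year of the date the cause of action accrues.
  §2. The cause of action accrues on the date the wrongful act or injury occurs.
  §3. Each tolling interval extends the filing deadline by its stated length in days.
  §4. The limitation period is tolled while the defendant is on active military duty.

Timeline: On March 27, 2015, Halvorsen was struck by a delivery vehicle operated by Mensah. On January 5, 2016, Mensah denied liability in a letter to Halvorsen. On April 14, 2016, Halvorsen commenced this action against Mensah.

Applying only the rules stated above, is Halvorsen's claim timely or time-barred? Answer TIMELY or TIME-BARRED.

The cause of action accrued on March 27, 2015, the date of the act.
Adding the 1 year base period to March 27, 2015 gives a deadline of March 27, 2016, before any tolling.
The other events in the timeline have no effect on the limitation period under the stated rules.
Halvorsen filed on April 14, 2016, after the March 27, 2016 deadline, so the action is time-barred.

TIME-BARRED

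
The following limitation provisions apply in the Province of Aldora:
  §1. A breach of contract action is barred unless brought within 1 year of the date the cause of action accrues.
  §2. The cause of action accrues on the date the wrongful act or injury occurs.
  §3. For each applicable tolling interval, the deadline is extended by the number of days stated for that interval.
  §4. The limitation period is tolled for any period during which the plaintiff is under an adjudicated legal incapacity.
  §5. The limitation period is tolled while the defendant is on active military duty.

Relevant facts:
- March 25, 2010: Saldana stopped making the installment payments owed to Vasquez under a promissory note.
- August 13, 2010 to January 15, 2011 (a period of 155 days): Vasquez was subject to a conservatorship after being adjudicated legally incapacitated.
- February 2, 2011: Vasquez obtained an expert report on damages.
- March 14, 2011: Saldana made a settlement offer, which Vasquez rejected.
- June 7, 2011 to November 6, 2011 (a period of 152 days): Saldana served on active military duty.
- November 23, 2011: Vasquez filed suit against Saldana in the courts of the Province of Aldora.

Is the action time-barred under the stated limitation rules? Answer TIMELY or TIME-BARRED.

The claim accrued on March 25, 2010, when the wrongful act occurred.
Adding the 1 year base period to March 25, 2010 gives a deadline of March 25, 2011, before any tolling.
Because the plaintiff's legal incapacity ran from August 13, 2010 to January 15, 2011, the deadline is extended by 155 days to August 27, 2011.
The defendant's active military service from June 7, 2011 to November 6, 2011 tolled the period for 152 days, extending the deadline to January 26, 2012.
Nothing else in the chronology tolls or restarts the period.
Vasquez filed on November 23, 2011, before the January 26, 2012 deadline, so the action is timely.

TIMELY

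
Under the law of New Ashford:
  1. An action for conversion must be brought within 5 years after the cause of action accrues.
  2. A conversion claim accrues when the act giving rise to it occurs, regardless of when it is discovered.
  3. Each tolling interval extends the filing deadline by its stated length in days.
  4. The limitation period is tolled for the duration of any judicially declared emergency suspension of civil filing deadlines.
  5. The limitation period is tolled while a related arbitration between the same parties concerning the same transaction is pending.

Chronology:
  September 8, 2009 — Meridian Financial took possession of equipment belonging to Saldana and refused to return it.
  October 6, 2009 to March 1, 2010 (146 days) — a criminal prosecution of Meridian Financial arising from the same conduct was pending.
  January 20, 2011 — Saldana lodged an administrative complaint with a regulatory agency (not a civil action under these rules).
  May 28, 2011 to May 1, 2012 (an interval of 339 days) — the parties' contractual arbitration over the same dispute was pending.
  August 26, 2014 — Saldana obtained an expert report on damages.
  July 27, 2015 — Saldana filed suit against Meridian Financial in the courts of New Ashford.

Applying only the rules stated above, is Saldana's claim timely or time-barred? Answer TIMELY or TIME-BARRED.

The cause of action accrued on September 8, 2009, the date of the act.
The untolled deadline — 5 years after September 8, 2009 — is September 8, 2014.
Because the pending related arbitration ran from May 28, 2011 to May 1, 2012, the deadline is extended by 339 days to August 13, 2015.
No stated provision tolls the period for a criminal prosecution, so the interval from October 6, 2009 to March 1, 2010 has no effect on the deadline.
None of the other events listed affects the running of the period under the stated rules.
The July 27, 2015 filing precedes the August 13, 2015 deadline; the claim is timely.

TIMELY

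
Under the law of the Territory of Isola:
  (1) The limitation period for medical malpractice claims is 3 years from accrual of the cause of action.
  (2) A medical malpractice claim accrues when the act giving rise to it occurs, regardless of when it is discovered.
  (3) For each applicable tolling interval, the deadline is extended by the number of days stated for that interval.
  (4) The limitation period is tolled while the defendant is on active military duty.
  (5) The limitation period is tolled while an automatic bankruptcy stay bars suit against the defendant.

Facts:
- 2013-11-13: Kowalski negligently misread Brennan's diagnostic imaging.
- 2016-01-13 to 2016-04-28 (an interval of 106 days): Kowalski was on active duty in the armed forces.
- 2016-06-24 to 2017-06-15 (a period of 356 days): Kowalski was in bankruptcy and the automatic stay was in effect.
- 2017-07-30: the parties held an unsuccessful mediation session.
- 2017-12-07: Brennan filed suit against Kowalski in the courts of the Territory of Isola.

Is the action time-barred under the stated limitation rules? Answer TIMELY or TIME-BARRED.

The limitation period began to run on 2013-11-13.
Adding the 3 years base period to 2013-11-13 gives a deadline of 2016-11-13, before any tolling.
The period was tolled for 106 days by the defendant's active military service (2016-01-13 to 2016-04-28), pushing the deadline to 2017-02-27.
The automatic bankruptcy stay from 2016-06-24 to 2017-06-15 tolled the period for 356 days, extending the deadline to 2018-02-18.
None of the other events listed affects the running of the period under the stated rules.
Brennan filed on 2017-12-07, before the 2018-02-18 deadline, so the action is timely.

TIMELY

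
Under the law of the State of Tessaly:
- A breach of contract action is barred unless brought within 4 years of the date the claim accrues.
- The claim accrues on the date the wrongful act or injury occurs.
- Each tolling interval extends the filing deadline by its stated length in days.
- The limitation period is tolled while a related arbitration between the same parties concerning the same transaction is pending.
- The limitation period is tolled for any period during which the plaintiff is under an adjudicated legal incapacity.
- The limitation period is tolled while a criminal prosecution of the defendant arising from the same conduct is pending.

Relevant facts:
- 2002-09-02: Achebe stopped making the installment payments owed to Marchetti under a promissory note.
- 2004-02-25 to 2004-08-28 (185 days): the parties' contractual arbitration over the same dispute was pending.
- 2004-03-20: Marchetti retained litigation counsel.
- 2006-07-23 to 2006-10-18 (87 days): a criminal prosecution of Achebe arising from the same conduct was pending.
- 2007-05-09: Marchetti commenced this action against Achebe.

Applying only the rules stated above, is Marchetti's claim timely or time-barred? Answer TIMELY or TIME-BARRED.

TIMELY

The claim accrued on 2002-09-02, when the wrongful act occurred.
The untolled deadline — 4 years after 2002-09-02 — is 2006-09-02.
The pending related arbitration from 2004-02-25 to 2004-08-28 tolled the period for 185 days, extending the deadline to 2007-03-06.
The period was tolled for 87 days by the pending criminal prosecution (2006-07-23 to 2006-10-18), pushing the deadline to 2007-06-01.
Nothing else in the chronology tolls or restarts the period.
Filing on 2007-05-09 beat the 2007-06-01 deadline — the action is timely.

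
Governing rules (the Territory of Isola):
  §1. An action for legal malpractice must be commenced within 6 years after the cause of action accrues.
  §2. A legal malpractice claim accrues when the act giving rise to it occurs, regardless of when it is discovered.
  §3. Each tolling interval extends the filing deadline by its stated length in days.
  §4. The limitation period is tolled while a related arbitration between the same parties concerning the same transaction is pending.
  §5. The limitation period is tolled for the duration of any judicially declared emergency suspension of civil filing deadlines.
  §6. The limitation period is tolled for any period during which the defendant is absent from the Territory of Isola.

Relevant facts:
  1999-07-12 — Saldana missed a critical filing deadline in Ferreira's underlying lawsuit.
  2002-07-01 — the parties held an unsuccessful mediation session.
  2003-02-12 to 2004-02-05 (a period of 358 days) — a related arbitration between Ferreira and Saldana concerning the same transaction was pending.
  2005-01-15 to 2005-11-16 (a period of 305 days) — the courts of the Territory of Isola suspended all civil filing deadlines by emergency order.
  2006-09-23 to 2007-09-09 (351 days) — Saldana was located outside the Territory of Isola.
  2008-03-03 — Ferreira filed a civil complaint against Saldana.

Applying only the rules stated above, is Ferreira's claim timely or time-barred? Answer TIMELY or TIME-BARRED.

TIMELY

The cause of action accrued on 1999-07-12, the date of the act.
The untolled deadline — 6 years after 1999-07-12 — is 2005-07-12.
Because the pending related arbitration ran from 2003-02-12 to 2004-02-05, the deadline is extended by 358 days to 2006-07-05.
Because the emergency suspension of filing deadlines ran from 2005-01-15 to 2005-11-16, the deadline is extended by 305 days to 2007-05-06.
Because the defendant's absence from the jurisdiction ran from 2006-09-23 to 2007-09-09, the deadline is extended by 351 days to 2008-04-21.
None of the other events listed affects the running of the period under the stated rules.
Ferreira filed on 2008-03-03, before the 2008-04-21 deadline, so the action is timely.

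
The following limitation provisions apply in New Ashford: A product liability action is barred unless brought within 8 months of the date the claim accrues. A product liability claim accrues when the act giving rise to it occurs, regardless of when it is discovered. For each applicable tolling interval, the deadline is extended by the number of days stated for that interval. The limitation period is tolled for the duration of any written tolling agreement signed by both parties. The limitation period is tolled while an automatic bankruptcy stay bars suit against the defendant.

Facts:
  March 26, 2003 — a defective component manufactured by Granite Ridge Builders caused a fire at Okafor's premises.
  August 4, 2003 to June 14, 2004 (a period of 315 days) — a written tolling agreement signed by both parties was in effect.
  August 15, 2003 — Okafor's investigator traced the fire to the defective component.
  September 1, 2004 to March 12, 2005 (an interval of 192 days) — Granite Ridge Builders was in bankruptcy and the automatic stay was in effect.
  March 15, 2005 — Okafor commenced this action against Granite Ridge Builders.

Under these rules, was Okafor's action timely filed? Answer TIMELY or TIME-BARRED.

The claim accrued on March 26, 2003, when the wrongful act occurred; under the stated occurrence rule the August 15, 2003 discovery does not delay accrual.
8 months from March 26, 2003 is November 26, 2003.
The period was tolled for 315 days by the written tolling agreement (August 4, 2003 to June 14, 2004), pushing the deadline to October 6, 2004.
Because the automatic bankruptcy stay ran from September 1, 2004 to March 12, 2005, the deadline is extended by 192 days to April 16, 2005.
Okafor filed on March 15, 2005, before the April 16, 2005 deadline, so the action is timely.

TIMELY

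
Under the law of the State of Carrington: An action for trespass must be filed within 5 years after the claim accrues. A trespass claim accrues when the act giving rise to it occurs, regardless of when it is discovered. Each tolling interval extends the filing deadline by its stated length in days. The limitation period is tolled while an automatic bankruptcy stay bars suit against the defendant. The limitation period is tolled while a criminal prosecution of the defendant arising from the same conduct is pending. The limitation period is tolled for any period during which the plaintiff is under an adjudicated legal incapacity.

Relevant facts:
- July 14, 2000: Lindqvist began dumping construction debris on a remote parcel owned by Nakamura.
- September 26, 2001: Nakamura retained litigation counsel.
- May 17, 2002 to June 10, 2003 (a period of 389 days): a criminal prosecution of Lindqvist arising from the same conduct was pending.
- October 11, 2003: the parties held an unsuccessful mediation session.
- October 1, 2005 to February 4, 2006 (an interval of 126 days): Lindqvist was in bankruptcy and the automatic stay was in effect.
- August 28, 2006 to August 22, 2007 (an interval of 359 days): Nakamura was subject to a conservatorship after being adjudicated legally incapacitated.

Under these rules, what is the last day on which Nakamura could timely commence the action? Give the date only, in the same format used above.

December 5, 2007

The claim accrued on July 14, 2000, the date of the act.
Adding the 5 years base period to July 14, 2000 gives a deadline of July 14, 2005, before any tolling.
The period was tolled for 389 days by the pending criminal prosecution (May 17, 2002 to June 10, 2003), pushing the deadline to August 7, 2006.
Because the automatic bankruptcy stay ran from October 1, 2005 to February 4, 2006, the deadline is extended by 126 days to December 11, 2006.
The plaintiff's legal incapacity from August 28, 2006 to August 22, 2007 tolled the period for 359 days, extending the deadline to December 5, 2007.
The other events in the timeline have no effect on the limitation period under the stated rules.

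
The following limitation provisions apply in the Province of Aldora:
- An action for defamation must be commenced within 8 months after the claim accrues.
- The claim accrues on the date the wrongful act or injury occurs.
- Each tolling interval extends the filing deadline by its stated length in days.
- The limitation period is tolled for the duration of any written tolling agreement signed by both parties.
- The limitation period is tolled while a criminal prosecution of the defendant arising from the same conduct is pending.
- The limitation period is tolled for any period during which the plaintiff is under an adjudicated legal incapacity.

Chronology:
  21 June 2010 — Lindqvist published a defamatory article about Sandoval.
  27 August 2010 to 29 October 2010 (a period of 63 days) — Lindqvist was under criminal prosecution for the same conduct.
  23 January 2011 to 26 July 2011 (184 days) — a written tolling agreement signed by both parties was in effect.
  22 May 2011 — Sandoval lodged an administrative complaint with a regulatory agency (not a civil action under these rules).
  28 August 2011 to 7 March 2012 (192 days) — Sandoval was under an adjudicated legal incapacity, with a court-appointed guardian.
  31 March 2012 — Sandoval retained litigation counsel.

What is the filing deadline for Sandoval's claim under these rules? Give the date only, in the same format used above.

The limitation period began to run on 21 June 2010.
The untolled deadline — 8 months after 21 June 2010 — is 21 February 2011.
Because the pending criminal prosecution ran from 27 August 2010 to 29 October 2010, the deadline is extended by 63 days to 25 April 2011.
The written tolling agreement from 23 January 2011 to 26 July 2011 tolled the period for 184 days, extending the deadline to 26 October 2011.
The period was tolled for 192 days by the plaintiff's legal incapacity (28 August 2011 to 7 March 2012), pushing the deadline to 5 May 2012.
None of the other events listed affects the running of the period under the stated rules.

5 May 2012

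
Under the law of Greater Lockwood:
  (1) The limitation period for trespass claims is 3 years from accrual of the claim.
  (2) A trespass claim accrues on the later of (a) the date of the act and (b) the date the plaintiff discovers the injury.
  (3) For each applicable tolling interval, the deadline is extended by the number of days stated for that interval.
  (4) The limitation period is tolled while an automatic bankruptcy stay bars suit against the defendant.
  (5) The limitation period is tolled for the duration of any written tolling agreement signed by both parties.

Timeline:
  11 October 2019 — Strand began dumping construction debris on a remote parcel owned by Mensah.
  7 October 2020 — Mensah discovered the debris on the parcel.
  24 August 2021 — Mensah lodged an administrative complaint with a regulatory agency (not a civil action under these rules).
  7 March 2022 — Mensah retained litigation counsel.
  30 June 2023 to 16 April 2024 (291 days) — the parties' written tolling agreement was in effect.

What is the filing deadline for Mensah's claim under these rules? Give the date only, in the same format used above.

The claim accrued on 7 October 2020 — the later of the 11 October 2019 act and the 7 October 2020 discovery.
The untolled deadline — 3 years after 7 October 2020 — is 7 October 2023.
The period was tolled for 291 days by the written tolling agreement (30 June 2023 to 16 April 2024), pushing the deadline to 24 July 2024.
None of the other events listed affects the running of the period under the stated rules.

24 July 2024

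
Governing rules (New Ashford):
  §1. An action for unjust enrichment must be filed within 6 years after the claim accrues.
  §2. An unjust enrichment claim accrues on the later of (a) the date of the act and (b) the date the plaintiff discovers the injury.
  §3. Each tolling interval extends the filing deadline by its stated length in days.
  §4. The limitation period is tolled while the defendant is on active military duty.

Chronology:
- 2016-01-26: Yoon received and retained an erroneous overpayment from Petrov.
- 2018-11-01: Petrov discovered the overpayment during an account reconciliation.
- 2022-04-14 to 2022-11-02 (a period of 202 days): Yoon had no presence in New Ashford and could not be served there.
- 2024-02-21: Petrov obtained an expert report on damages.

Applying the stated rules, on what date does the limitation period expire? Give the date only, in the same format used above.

2024-11-01

Taking the later of the act (2016-01-26) and discovery (2018-11-01), the claim accrued on 2018-11-01.
6 years from 2018-11-01 is 2024-11-01.
No stated provision tolls the period for the defendant's absence, so the interval from 2022-04-14 to 2022-11-02 has no effect on the deadline.
The other events in the timeline have no effect on the limitation period under the stated rules.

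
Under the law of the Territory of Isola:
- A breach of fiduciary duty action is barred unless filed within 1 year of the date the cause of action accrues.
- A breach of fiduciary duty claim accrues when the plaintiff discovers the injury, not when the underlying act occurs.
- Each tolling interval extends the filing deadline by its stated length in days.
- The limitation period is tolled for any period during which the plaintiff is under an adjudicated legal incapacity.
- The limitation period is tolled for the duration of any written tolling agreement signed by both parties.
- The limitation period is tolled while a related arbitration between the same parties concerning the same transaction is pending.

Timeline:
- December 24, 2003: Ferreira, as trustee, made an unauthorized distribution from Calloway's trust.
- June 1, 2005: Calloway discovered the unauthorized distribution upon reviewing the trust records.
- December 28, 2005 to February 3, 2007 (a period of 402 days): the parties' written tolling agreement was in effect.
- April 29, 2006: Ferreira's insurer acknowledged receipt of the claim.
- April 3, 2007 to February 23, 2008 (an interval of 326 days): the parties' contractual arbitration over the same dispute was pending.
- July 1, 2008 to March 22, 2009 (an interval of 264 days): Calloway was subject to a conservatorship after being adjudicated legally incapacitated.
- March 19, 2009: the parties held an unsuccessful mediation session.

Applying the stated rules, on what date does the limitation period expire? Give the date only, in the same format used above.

May 29, 2008

Accrual is tied to discovery, so the period began on June 1, 2005 rather than on December 24, 2003 when the act occurred.
The untolled deadline — 1 year after June 1, 2005 — is June 1, 2006.
Because the written tolling agreement ran from December 28, 2005 to February 3, 2007, the deadline is extended by 402 days to July 8, 2007.
The period was tolled for 326 days by the pending related arbitration (April 3, 2007 to February 23, 2008), pushing the deadline to May 29, 2008.
By the time the plaintiff's legal incapacity began on July 1, 2008, the limitation period had already expired on May 29, 2008; that interval cannot revive it.
The other events in the timeline have no effect on the limitation period under the stated rules.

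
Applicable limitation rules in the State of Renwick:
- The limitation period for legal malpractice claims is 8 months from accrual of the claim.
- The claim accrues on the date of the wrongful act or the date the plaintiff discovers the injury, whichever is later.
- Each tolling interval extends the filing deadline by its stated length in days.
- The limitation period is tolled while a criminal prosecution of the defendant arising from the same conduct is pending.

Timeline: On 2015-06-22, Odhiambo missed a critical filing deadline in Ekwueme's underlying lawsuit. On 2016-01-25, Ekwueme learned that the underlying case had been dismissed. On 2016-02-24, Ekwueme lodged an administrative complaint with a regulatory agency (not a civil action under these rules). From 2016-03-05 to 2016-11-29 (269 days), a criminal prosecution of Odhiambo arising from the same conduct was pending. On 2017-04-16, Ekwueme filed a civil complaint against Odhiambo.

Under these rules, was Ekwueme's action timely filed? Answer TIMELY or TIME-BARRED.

TIMELY

Because discovery on 2016-01-25 post-dates the 2015-06-22 act, accrual under the later-of rule falls on 2016-01-25.
8 months from 2016-01-25 is 2016-09-25.
Because the pending criminal prosecution ran from 2016-03-05 to 2016-11-29, the deadline is extended by 269 days to 2017-06-21.
Nothing else in the chronology tolls or restarts the period.
Ekwueme filed on 2017-04-16, before the 2017-06-21 deadline, so the action is timely.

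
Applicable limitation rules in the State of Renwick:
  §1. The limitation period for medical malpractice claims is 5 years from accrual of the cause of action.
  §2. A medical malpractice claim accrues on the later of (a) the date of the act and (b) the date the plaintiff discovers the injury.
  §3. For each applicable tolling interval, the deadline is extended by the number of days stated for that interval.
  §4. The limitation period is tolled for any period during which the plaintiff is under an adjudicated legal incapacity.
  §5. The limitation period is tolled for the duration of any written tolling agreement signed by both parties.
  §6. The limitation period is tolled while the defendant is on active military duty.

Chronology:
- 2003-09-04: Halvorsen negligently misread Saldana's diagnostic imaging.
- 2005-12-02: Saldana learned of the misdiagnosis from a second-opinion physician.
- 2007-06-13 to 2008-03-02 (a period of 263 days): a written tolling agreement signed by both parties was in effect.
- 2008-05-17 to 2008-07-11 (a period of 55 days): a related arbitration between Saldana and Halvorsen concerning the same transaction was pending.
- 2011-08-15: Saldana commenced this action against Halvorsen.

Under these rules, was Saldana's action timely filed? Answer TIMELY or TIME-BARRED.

Taking the later of the act (2003-09-04) and discovery (2005-12-02), the claim accrued on 2005-12-02.
The untolled deadline — 5 years after 2005-12-02 — is 2010-12-02.
The written tolling agreement from 2007-06-13 to 2008-03-02 tolled the period for 263 days, extending the deadline to 2011-08-22.
The pending related arbitration from 2008-05-17 to 2008-07-11 does not toll the period, because no stated rule makes a pending arbitration a tolling event.
Filing on 2011-08-15 beat the 2011-08-22 deadline — the action is timely.

TIMELY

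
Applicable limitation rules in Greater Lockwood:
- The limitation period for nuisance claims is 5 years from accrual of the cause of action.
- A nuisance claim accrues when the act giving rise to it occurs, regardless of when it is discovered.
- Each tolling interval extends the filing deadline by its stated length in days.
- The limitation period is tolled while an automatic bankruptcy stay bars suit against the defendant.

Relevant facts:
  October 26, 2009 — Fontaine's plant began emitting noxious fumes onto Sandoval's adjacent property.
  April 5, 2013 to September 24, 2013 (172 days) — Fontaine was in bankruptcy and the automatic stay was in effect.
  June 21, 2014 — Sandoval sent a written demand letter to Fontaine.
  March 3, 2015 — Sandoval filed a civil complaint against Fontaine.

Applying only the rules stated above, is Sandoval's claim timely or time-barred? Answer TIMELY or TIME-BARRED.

The cause of action accrued on October 26, 2009, the date of the act.
Adding the 5 years base period to October 26, 2009 gives a deadline of October 26, 2014, before any tolling.
The period was tolled for 172 days by the automatic bankruptcy stay (April 5, 2013 to September 24, 2013), pushing the deadline to April 16, 2015.
The other events in the timeline have no effect on the limitation period under the stated rules.
The March 3, 2015 filing precedes the April 16, 2015 deadline; the claim is timely.

TIMELY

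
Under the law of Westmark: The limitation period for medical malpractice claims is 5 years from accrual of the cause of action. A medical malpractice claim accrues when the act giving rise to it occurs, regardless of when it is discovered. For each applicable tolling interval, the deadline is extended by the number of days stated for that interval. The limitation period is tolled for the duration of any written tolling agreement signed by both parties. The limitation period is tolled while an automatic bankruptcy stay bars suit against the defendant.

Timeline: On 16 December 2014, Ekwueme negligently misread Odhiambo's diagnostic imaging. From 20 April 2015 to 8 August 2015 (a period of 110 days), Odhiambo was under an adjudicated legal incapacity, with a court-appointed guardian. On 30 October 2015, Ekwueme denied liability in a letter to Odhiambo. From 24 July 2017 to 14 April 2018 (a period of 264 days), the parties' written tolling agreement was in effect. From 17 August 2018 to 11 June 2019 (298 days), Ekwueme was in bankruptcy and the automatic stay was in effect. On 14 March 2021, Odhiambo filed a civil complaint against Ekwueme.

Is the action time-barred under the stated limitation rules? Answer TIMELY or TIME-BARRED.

TIMELY

The cause of action accrued on 16 December 2014, the date of the act.
The untolled deadline — 5 years after 16 December 2014 — is 16 December 2019.
The period was tolled for 264 days by the written tolling agreement (24 July 2017 to 14 April 2018), pushing the deadline to 5 September 2020.
Because the automatic bankruptcy stay ran from 17 August 2018 to 11 June 2019, the deadline is extended by 298 days to 30 June 2021.
No stated provision tolls the period for the plaintiff's incapacity, so the interval from 20 April 2015 to 8 August 2015 has no effect on the deadline.
The other events in the timeline have no effect on the limitation period under the stated rules.
The 14 March 2021 filing precedes the 30 June 2021 deadline; the claim is timely.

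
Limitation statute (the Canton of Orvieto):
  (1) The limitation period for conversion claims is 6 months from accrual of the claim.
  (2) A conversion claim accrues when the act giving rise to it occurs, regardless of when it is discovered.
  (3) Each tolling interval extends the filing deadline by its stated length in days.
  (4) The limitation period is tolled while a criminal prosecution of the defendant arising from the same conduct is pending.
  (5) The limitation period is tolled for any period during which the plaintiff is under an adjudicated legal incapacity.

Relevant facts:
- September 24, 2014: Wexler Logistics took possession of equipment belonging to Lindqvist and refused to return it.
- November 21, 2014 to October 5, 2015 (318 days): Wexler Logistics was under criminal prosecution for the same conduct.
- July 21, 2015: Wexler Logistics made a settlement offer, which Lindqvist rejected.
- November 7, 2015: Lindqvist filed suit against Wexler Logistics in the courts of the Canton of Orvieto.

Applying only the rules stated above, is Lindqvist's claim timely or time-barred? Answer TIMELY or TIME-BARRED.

TIMELY

The claim accrued on September 24, 2014, when the wrongful act occurred.
6 months from September 24, 2014 is March 24, 2015.
Because the pending criminal prosecution ran from November 21, 2014 to October 5, 2015, the deadline is extended by 318 days to February 5, 2016.
Nothing else in the chronology tolls or restarts the period.
Filing on November 7, 2015 beat the February 5, 2016 deadline — the action is timely.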